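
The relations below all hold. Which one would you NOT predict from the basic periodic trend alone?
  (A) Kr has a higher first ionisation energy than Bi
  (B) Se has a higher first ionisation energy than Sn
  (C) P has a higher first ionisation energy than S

(C)

The general trend: first ionisation energy increases across a period and decreases down a group.
(A) Kr (period 4, group 18) vs Bi (period 6, group 15): the stated order agrees with the simple trend.
(B) Se (period 4, group 16) vs Sn (period 5, group 14): the stated order agrees with the simple trend.
(C) P (period 3, group 15) vs S (period 3, group 16): the stated order contradicts the simple trend.
The exception is (C): S (3p⁴) ionizes more easily than half-filled P (3p³) because the paired 3p electron in S is pushed out by e⁻–e⁻ repulsion.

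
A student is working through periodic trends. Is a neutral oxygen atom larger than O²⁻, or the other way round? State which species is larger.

Forming O²⁻ adds 2 electrons to O. More electron–electron repulsion in the same shell, with unchanged nuclear charge, lets the cloud expand.
An anion is larger than its parent atom: O²⁻ > O.

O²⁻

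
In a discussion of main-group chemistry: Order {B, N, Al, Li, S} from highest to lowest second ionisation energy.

Li, N, B, S, Al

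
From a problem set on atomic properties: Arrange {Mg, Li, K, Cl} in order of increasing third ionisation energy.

The third ionization energy removes an electron from the +2 ion. For each element: Mg²⁺ is the bare [Ne] core; Li²⁺ is already 1 electron into the core; K²⁺ is already 1 electron into the core; Cl²⁺ still has 5 valence electrons.
Core electrons are held far more tightly than valence electrons, so K, Mg and Li top the IE_3 order.
Tabulated IE_3 (kJ/mol): Mg 7733, Li 11815, K 4420, Cl 3822.
Hence IE_3: Cl < K < Mg < Li.

Cl < K < Mg < Li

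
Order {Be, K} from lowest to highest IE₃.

K, Be

The third ionization energy removes an electron from the +2 ion. For each element: Be²⁺ is the bare [He] core; K²⁺ is already 1 electron into the core.
All of these are removing an electron from a noble-gas core or deeper; the smaller core (lower principal quantum number) is held far more tightly, and within a period the higher nuclear charge binds the same core more tightly.
Approximate IE_3 values (kJ/mol): Be 14849, K 4420.
Hence IE_3: K < Be.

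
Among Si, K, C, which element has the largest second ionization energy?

After 1 electron has been removed, what remains? Si⁺ still has 3 valence electrons; K⁺ is the bare [Ar] core; C⁺ still has 3 valence electrons.
Breaking into a closed-shell core is much more expensive than removing a leftover valence electron — K has the largest IE_2 here.
Valence configurations: Si⁺ [Ne]3s²3p¹, C⁺ [He]2s²2p¹.
Approximate IE_2 values (kJ/mol): Si 1577, K 3052, C 2353.
Overall IE_2 order: Si < C < K.

K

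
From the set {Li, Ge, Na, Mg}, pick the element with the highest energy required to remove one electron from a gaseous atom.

Li is in period 2, group 1; Na is in period 3, group 1; Mg is in period 3, group 2; Ge is in period 4, group 14.
IE₁ increases left→right with effective nuclear charge and decreases top→bottom as the valence shell moves farther out.
Neither a single period nor a single group — weigh both effects.
Li > Na: they share group 1; the group trend gives Li the larger value.
Mg > Li: period and group pull opposite ways; the across-period shift dominates (738 vs 520 kJ/mol).
Ge > Mg: period and group pull opposite ways; the across-period shift dominates (762 vs 738 kJ/mol).
For reference (kJ/mol): Li 520, Na 496, Mg 738, Ge 762.
The highest energy required to remove one electron from a gaseous atom among these belongs to Ge.

Ge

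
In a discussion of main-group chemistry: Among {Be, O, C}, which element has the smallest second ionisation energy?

Be

IE_2 is the cost of taking one more electron from the +1 cation: Be⁺ still has 1 valence electron; O⁺ still has 5 valence electrons; C⁺ still has 3 valence electrons.
All are still removing valence electrons, so compare the +1 ions as you would atoms: IE_2 generally rises across a period (higher Z_eff) and falls down a group (larger shell), subject to the usual subshell exceptions.
Valence configurations: Be⁺ [He]2s¹, O⁺ [He]2s²2p³, C⁺ [He]2s²2p¹.
Approximate IE_2 values (kJ/mol): Be 1757, O 3388, C 2353.
Hence IE_2: Be < C < O.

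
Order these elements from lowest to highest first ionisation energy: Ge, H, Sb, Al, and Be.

Al < Ge < Sb < Be < H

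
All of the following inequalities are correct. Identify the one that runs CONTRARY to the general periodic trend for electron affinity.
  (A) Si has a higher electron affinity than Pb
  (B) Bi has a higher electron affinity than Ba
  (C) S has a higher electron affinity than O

The general trend: electron affinity increases across a period and decreases down a group.
(A) Si (period 3, group 14) vs Pb (period 6, group 14): the stated order agrees with the simple trend.
(B) Bi (period 6, group 15) vs Ba (period 6, group 2): the stated order agrees with the simple trend.
(C) S (period 3, group 16) vs O (period 2, group 16): the stated order contradicts the simple trend.
The exception is (C): the compact 2p subshell of O repels the added electron more than S's larger 3p does.

(C)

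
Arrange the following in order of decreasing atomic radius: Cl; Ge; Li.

Li, Ge, Cl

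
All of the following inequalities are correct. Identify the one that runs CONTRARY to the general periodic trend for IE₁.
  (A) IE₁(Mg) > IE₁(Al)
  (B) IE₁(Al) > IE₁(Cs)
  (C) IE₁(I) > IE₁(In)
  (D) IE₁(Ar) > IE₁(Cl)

(A)

The general trend: IE₁ increases across a period and decreases down a group.
(A) Mg (period 3, group 2) vs Al (period 3, group 13): the stated order contradicts the simple trend.
(B) Al (period 3, group 13) vs Cs (period 6, group 1): the stated order agrees with the simple trend.
(C) I (period 5, group 17) vs In (period 5, group 13): the stated order agrees with the simple trend.
(D) Ar (period 3, group 18) vs Cl (period 3, group 17): the stated order agrees with the simple trend.
The exception is (A): Al's single 3p electron is easier to remove than one from Mg's filled 3s².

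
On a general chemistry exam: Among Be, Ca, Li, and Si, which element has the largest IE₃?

After 2 electrons have been removed, what remains? Be²⁺ is the bare [He] core; Ca²⁺ is the bare [Ar] core; Li²⁺ is already 1 electron into the core; Si²⁺ still has 2 valence electrons.
Pulling an electron out of a noble-gas core costs far more than removing a remaining valence electron, so Ca, Li and Be sit at the high end of IE_3.
Tabulated IE_3 (kJ/mol): Be 14849, Ca 4912, Li 11815, Si 3232.
Overall IE_3 order: Si < Ca < Li < Be.

Be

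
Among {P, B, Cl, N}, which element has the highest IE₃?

N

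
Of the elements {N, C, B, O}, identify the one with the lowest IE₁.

B is in period 2, group 13; C is in period 2, group 14; N is in period 2, group 15; O is in period 2, group 16.
Removing the outermost electron gets harder across a period and easier down a group.
All lie in period 2; the across-period trend (first ionization energy increases left to right) applies, with the exception below.
Note the exception: N has a higher first ionization energy than O, contrary to the simple trend — pairing an electron in O's 2p⁴ costs repulsion energy, so O ionizes more easily than half-filled N (2p³).
Tabulated first ionization energy (kJ/mol): B 801, C 1086, N 1402, O 1314.
The lowest IE₁ among these belongs to B.

B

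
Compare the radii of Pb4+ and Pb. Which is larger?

Forming Pb4+ removes 4 electrons from Pb. Fewer electrons for the same nuclear charge means less shielding and a higher Z_eff on the remaining electrons.
A cation is smaller than its parent atom: Pb4+ < Pb.

Pb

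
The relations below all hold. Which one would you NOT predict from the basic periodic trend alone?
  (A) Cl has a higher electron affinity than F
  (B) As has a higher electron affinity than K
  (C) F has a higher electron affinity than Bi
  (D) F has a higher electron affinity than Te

The general trend: electron affinity increases across a period and decreases down a group.
(A) Cl (period 3, group 17) vs F (period 2, group 17): the stated order contradicts the simple trend.
(B) As (period 4, group 15) vs K (period 4, group 1): the stated order agrees with the simple trend.
(C) F (period 2, group 17) vs Bi (period 6, group 15): the stated order agrees with the simple trend.
(D) F (period 2, group 17) vs Te (period 5, group 16): the stated order agrees with the simple trend.
The exception is (A): F's small 2p subshell makes the incoming electron feel strong e⁻–e⁻ repulsion, so Cl actually releases more energy on gaining an electron.

(A)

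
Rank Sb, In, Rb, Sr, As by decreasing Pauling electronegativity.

As, Sb, In, Sr, Rb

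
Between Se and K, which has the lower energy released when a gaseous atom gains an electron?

K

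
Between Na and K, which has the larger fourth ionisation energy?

Na

Consider each +3 ion: Na³⁺ is already 2 electrons into the core; K³⁺ is already 2 electrons into the core.
All of these are removing an electron from a noble-gas core or deeper; the smaller core (lower principal quantum number) is held far more tightly, and within a period the higher nuclear charge binds the same core more tightly.
Approximate IE_4 values (kJ/mol): Na 9543, K 5877.
Overall IE_4 order: K < Na.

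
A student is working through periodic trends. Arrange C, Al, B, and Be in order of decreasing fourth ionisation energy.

B > Be > Al > C

IE_4 is the cost of taking one more electron from the +3 cation: C³⁺ still has 1 valence electron; Al³⁺ is the bare [Ne] core; B³⁺ is the bare [He] core; Be³⁺ is already 1 electron into the core.
Pulling an electron out of a noble-gas core costs far more than removing a remaining valence electron, so Al, Be and B sit at the high end of IE_4.
The numbers (kJ/mol): C 6223, Al 11577, B 25026, Be 21007.
Overall IE_4 order: C < Al < Be < B.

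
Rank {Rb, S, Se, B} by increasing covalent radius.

B < S < Se < Rb

Radius decreases left→right (rising Z_eff, same n) and increases top→bottom (higher n).
Neither a single period nor a single group — weigh both effects.
S > B: the two effects oppose for this pair; the down-group effect wins (103 vs 85 pm).
Se > S: Se sits below S in group 16, so the down-group effect alone puts Se larger.
Rb > Se: both effects reinforce here, so Rb is clearly the larger of the two.
Tabulated atomic radius (pm): B 85, S 103, Se 116, Rb 210.
So from smallest to largest: B < S < Se < Rb.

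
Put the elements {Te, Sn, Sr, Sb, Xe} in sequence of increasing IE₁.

Sr is in period 5, group 2; Sn is in period 5, group 14; Sb is in period 5, group 15; Te is in period 5, group 16; Xe is in period 5, group 18.
First ionization energy rises across a period (greater Z_eff holds electrons more tightly) and falls down a group (valence electrons are farther from the nucleus).
All lie in period 5, so first ionization energy increases left to right.
So from lowest to highest: Sr < Sn < Sb < Te < Xe.

Sr, Sn, Sb, Te, Xe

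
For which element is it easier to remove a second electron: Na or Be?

Be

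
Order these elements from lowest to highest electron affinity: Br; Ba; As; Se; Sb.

Ba < As < Sb < Se < Br

Electron affinity generally becomes more exothermic across a period toward the halogens and less exothermic down a group.
Here both period and group differ, so the two effects have to be weighed against each other.
As > Ba: relative to Ba, both the across-period and down-group shifts push As's electron affinity up.
Sb > As: this pair runs against the simple trend — see the exception note.
Se > Sb: both effects reinforce here, so Se is clearly the higher of the two.
Br > Se: Br lies to the right of Se in period 4, so the across-period effect alone puts Br higher.
Note the exception: Sb has a higher electron affinity than As, contrary to the simple trend — both are half-filled np³, but the pairing/repulsion penalty for the added electron shrinks as the p orbitals become larger and more diffuse down the group, and for Sb that outweighs the weaker nuclear attraction.
For reference (kJ/mol): As 78, Se 195, Br 325, Sb 103, Ba 14.
So from lowest to highest: Ba < As < Sb < Se < Br.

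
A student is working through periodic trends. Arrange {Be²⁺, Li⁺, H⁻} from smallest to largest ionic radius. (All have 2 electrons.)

Be²⁺ < Li⁺ < H⁻

All of these have 2 electrons, so size is governed by nuclear charge alone: the more protons, the stronger the pull on the same electron cloud, and the smaller the ion.
Nuclear charges: Be²⁺ (Z=4), Li⁺ (Z=3), H⁻ (Z=1).
Smallest to largest: Be²⁺ < Li⁺ < H⁻.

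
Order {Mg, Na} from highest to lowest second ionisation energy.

Na, Mg

The second ionization energy removes an electron from the +1 ion. For each element: Mg⁺ still has 1 valence electron; Na⁺ is the bare [Ne] core.
Breaking into a closed-shell core is much more expensive than removing a leftover valence electron — Na has the largest IE_2 here.
Tabulated IE_2 (kJ/mol): Mg 1451, Na 4562.
Putting it together, IE_2: Mg < Na.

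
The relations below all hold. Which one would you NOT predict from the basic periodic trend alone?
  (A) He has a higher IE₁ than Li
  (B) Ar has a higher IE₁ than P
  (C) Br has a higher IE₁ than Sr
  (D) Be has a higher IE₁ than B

(D)

The general trend: IE₁ increases across a period and decreases down a group.
(A) He (period 1, group 18) vs Li (period 2, group 1): the stated order agrees with the simple trend.
(B) Ar (period 3, group 18) vs P (period 3, group 15): the stated order agrees with the simple trend.
(C) Br (period 4, group 17) vs Sr (period 5, group 2): the stated order agrees with the simple trend.
(D) Be (period 2, group 2) vs B (period 2, group 13): the stated order contradicts the simple trend.
The exception is (D): removing B's lone 2p electron is easier than breaking Be's filled 2s².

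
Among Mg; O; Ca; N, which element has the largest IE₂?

O

The second ionization energy removes an electron from the +1 ion. For each element: Mg⁺ still has 1 valence electron; O⁺ still has 5 valence electrons; Ca⁺ still has 1 valence electron; N⁺ still has 4 valence electrons.
All are still removing valence electrons, so compare the +1 ions as you would atoms: IE_2 generally rises across a period (higher Z_eff) and falls down a group (larger shell), subject to the usual subshell exceptions.
Valence configurations: Mg⁺ [Ne]3s¹, O⁺ [He]2s²2p³, Ca⁺ [Ar]4s¹, N⁺ [He]2s²2p².
The numbers (kJ/mol): Mg 1451, O 3388, Ca 1145, N 2856.
Hence IE_2: Ca < Mg < N < O.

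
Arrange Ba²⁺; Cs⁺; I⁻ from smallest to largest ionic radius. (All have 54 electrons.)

All of these have 54 electrons, so size is governed by nuclear charge alone: the more protons, the stronger the pull on the same electron cloud, and the smaller the ion.
Nuclear charges: Ba²⁺ (Z=56), Cs⁺ (Z=55), I⁻ (Z=53).
Smallest to largest: Ba²⁺ < Cs⁺ < I⁻.

Ba²⁺ < Cs⁺ < I⁻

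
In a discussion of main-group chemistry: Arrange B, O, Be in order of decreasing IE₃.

Consider each +2 ion: B²⁺ still has 1 valence electron; O²⁺ still has 4 valence electrons; Be²⁺ is the bare [He] core.
Breaking into a closed-shell core is much more expensive than removing a leftover valence electron — Be has the largest IE_3 here.
Valence configurations: B²⁺ [He]2s¹, O²⁺ [He]2s²2p².
Tabulated IE_3 (kJ/mol): B 3660, O 5300, Be 14849.
Hence IE_3: B < O < Be.

Be > O > B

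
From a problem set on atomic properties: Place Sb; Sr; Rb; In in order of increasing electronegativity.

Rb, Sr, In, Sb

Rb is in period 5, group 1; Sr is in period 5, group 2; In is in period 5, group 13; Sb is in period 5, group 15.
Atoms toward the upper right of the periodic table pull bonding electrons most strongly.
All lie in period 5, so electronegativity increases left to right.
So from lowest to highest: Rb < Sr < In < Sb.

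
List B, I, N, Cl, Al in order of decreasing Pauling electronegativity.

B is in period 2, group 13; N is in period 2, group 15; Al is in period 3, group 13; Cl is in period 3, group 17; I is in period 5, group 17.
Electronegativity increases across a period and decreases down a group, tracking effective nuclear charge and atomic size.
Neither a single period nor a single group — weigh both effects.
B > Al: they share group 13; the group trend gives B the larger value.
I > B: the two effects oppose for this pair; the across-period effect wins (2.66 vs 2.04).
N > I: the two effects oppose for this pair; the down-group effect wins (3.04 vs 2.66).
Cl > N: period and group pull opposite ways; the across-period shift dominates (3.16 vs 3.04).
Approximate values (Pauling): B 2.04, N 3.04, Al 1.61, Cl 3.16, I 2.66.
So from highest to lowest: Cl > N > I > B > Al.

Cl > N > I > B > Al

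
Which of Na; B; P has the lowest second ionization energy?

The second ionization energy removes an electron from the +1 ion. For each element: Na⁺ is the bare [Ne] core; B⁺ still has 2 valence electrons; P⁺ still has 4 valence electrons.
Breaking into a closed-shell core is much more expensive than removing a leftover valence electron — Na has the largest IE_2 here.
Valence configurations: B⁺ [He]2s², P⁺ [Ne]3s²3p².
Approximate IE_2 values (kJ/mol): Na 4562, B 2427, P 1907.
So the second ionization energies run P < B < Na.

P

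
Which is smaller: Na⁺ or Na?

Na⁺

Forming Na⁺ removes 1 electron from Na. Fewer electrons for the same nuclear charge means less shielding and a higher Z_eff on the remaining electrons, and for main-group metals the entire outer shell is lost.
A cation is smaller than its parent atom: Na⁺ < Na.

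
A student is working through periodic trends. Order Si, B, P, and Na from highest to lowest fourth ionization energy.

After 3 electrons have been removed, what remains? Si³⁺ still has 1 valence electron; B³⁺ is the bare [He] core; P³⁺ still has 2 valence electrons; Na³⁺ is already 2 electrons into the core.
Breaking into a closed-shell core is much more expensive than removing a leftover valence electron — Na and B have the largest IE_4 here.
Valence configurations: Si³⁺ [Ne]3s¹, P³⁺ [Ne]3s².
The numbers (kJ/mol): Si 4356, B 25026, P 4964, Na 9543.
Overall IE_4 order: Si < P < Na < B.

B > Na > P > Si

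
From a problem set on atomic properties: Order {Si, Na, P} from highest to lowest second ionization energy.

IE_2 is the cost of taking one more electron from the +1 cation: Si⁺ still has 3 valence electrons; Na⁺ is the bare [Ne] core; P⁺ still has 4 valence electrons.
Pulling an electron out of a noble-gas core costs far more than removing a remaining valence electron, so Na sits at the high end of IE_2.
Valence configurations: Si⁺ [Ne]3s²3p¹, P⁺ [Ne]3s²3p².
Approximate IE_2 values (kJ/mol): Si 1577, Na 4562, P 1907.
Putting it together, IE_2: Si < P < Na.

Na, P, Si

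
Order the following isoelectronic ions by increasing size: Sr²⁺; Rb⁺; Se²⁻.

All of these have 36 electrons, so size is governed by nuclear charge alone: the more protons, the stronger the pull on the same electron cloud, and the smaller the ion.
Nuclear charges: Sr²⁺ (Z=38), Rb⁺ (Z=37), Se²⁻ (Z=34).
Smallest to largest: Sr²⁺ < Rb⁺ < Se²⁻.

Sr²⁺ < Rb⁺ < Se²⁻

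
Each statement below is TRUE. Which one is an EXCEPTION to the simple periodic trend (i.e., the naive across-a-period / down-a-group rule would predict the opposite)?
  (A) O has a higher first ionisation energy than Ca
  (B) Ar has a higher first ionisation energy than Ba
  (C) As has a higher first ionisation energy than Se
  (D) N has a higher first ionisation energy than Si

(C)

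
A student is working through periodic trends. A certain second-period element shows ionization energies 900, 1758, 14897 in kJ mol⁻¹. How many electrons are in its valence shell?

Look for the largest jump between consecutive ionization energies: IE3/IE2 ≈ 8.5, far larger than any earlier ratio.
That jump marks the point where a core electron is being removed. So the atom has 2 valence electrons.

2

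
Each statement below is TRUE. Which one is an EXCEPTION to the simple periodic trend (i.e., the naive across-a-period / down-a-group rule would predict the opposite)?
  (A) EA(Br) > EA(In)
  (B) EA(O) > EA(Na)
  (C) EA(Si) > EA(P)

(C)

The general trend: electron affinity increases across a period and decreases down a group.
(A) Br (period 4, group 17) vs In (period 5, group 13): the stated order agrees with the simple trend.
(B) O (period 2, group 16) vs Na (period 3, group 1): the stated order agrees with the simple trend.
(C) Si (period 3, group 14) vs P (period 3, group 15): the stated order contradicts the simple trend.
The exception is (C): adding an electron to P's half-filled 3p³ is unfavourable, so Si (3p²) has the more exothermic EA.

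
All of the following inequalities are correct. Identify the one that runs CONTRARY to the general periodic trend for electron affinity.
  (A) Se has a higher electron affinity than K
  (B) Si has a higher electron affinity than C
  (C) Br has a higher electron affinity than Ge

The general trend: electron affinity increases across a period and decreases down a group.
(A) Se (period 4, group 16) vs K (period 4, group 1): the stated order agrees with the simple trend.
(B) Si (period 3, group 14) vs C (period 2, group 14): the stated order contradicts the simple trend.
(C) Br (period 4, group 17) vs Ge (period 4, group 14): the stated order agrees with the simple trend.
The exception is (B): Si's larger, more diffuse 3p orbitals accept an added electron slightly more readily than C's compact 2p.

(B)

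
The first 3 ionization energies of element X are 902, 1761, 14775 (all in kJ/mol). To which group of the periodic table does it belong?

Look for the largest jump between consecutive ionization energies: IE3/IE2 ≈ 8.4, far larger than any earlier ratio.
That jump marks the point where a core electron is being removed. So the atom has 2 valence electrons.
A main-group element with 2 valence electrons is in group 2.

Group 2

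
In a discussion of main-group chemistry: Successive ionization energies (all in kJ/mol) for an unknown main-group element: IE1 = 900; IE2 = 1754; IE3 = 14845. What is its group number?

Look for the largest jump between consecutive ionization energies: IE3/IE2 ≈ 8.5, far larger than any earlier ratio.
That jump marks the point where a core electron is being removed. So the atom has 2 valence electrons.
A main-group element with 2 valence electrons is in group 2.

Group 2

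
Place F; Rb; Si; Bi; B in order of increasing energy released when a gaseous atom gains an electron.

B is in period 2, group 13; F is in period 2, group 17; Si is in period 3, group 14; Rb is in period 5, group 1; Bi is in period 6, group 15.
EA tends to increase across a period and decrease down a group, though the pattern is less regular than for IE or radius.
Neither a single period nor a single group — weigh both effects.
Rb > B: this pair runs against the simple trend — see the exception note.
Bi > Rb: the two effects oppose for this pair; the across-period effect wins (91 vs 47 kJ/mol).
Si > Bi: period and group pull opposite ways; the down-group shift dominates (134 vs 91 kJ/mol).
F > Si: relative to Si, both the across-period and down-group shifts push F's electron affinity up.
Note the exception: Rb has a higher electron affinity than B, contrary to the simple trend — B's ns²np¹ configuration gives only a small electron affinity — the sparsely filled np subshell binds an added electron weakly.
Tabulated electron affinity (kJ/mol): B 27, F 328, Si 134, Rb 47, Bi 91.
So from lowest to highest: B < Rb < Bi < Si < F.

B < Rb < Bi < Si < F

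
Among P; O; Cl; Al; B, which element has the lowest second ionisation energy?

Al

Consider each +1 ion: P⁺ still has 4 valence electrons; O⁺ still has 5 valence electrons; Cl⁺ still has 6 valence electrons; Al⁺ still has 2 valence electrons; B⁺ still has 2 valence electrons.
All are still removing valence electrons, so compare the +1 ions as you would atoms: IE_2 generally rises across a period (higher Z_eff) and falls down a group (larger shell), subject to the usual subshell exceptions.
Valence configurations: P⁺ [Ne]3s²3p², O⁺ [He]2s²2p³, Cl⁺ [Ne]3s²3p⁴, Al⁺ [Ne]3s², B⁺ [He]2s².
The numbers (kJ/mol): P 1907, O 3388, Cl 2298, Al 1817, B 2427.
So the second ionization energies run Al < P < Cl < B < O.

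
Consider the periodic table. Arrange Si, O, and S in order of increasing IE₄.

Consider each +3 ion: Si³⁺ still has 1 valence electron; O³⁺ still has 3 valence electrons; S³⁺ still has 3 valence electrons.
All are still removing valence electrons, so compare the +3 ions as you would atoms: IE_4 generally rises across a period (higher Z_eff) and falls down a group (larger shell), subject to the usual subshell exceptions.
Valence configurations: Si³⁺ [Ne]3s¹, O³⁺ [He]2s²2p¹, S³⁺ [Ne]3s²3p¹.
Approximate IE_4 values (kJ/mol): Si 4356, O 7469, S 4556.
So the fourth ionization energies run Si < S < O.

Si, S, O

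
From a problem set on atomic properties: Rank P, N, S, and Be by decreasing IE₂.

N > S > P > Be

Consider each +1 ion: P⁺ still has 4 valence electrons; N⁺ still has 4 valence electrons; S⁺ still has 5 valence electrons; Be⁺ still has 1 valence electron.
All are still removing valence electrons, so compare the +1 ions as you would atoms: IE_2 generally rises across a period (higher Z_eff) and falls down a group (larger shell), subject to the usual subshell exceptions.
Valence configurations: P⁺ [Ne]3s²3p², N⁺ [He]2s²2p², S⁺ [Ne]3s²3p³, Be⁺ [He]2s¹.
Approximate IE_2 values (kJ/mol): P 1907, N 2856, S 2252, Be 1757.
So the second ionization energies run Be < P < S < N.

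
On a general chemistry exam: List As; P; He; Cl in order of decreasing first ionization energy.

He is in period 1, group 18; P is in period 3, group 15; Cl is in period 3, group 17; As is in period 4, group 15.
Removing the outermost electron gets harder across a period and easier down a group.
Neither a single period nor a single group — weigh both effects.
P > As: P sits above As in group 15, so the down-group effect alone puts P higher.
Cl > P: both are in period 3; the period trend gives Cl the larger value.
He > Cl: relative to Cl, both the across-period and down-group shifts push He's first ionization energy up.
Approximate values (kJ/mol): He 2372, P 1012, Cl 1251, As 947.
So from highest to lowest: He > Cl > P > As.

He, Cl, P, As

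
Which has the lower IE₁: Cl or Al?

Al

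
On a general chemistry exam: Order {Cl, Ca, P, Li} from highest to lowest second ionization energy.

Li > Cl > P > Ca

After 1 electron has been removed, what remains? Cl⁺ still has 6 valence electrons; Ca⁺ still has 1 valence electron; P⁺ still has 4 valence electrons; Li⁺ is the bare [He] core.
Pulling an electron out of a noble-gas core costs far more than removing a remaining valence electron, so Li sits at the high end of IE_2.
Valence configurations: Cl⁺ [Ne]3s²3p⁴, Ca⁺ [Ar]4s¹, P⁺ [Ne]3s²3p².
The numbers (kJ/mol): Cl 2298, Ca 1145, P 1907, Li 7298.
So the second ionization energies run Ca < P < Cl < Li.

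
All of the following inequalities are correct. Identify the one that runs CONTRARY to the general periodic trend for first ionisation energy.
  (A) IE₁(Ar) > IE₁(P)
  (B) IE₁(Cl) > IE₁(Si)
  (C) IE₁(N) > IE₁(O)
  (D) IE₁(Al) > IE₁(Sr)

(C)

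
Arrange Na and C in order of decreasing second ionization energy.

Na > C

IE_2 is the cost of taking one more electron from the +1 cation: Na⁺ is the bare [Ne] core; C⁺ still has 3 valence electrons.
Breaking into a closed-shell core is much more expensive than removing a leftover valence electron — Na has the largest IE_2 here.
The numbers (kJ/mol): Na 4562, C 2353.
Overall IE_2 order: C < Na.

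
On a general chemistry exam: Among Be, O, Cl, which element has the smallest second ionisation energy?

The second ionization energy removes an electron from the +1 ion. For each element: Be⁺ still has 1 valence electron; O⁺ still has 5 valence electrons; Cl⁺ still has 6 valence electrons.
All are still removing valence electrons, so compare the +1 ions as you would atoms: IE_2 generally rises across a period (higher Z_eff) and falls down a group (larger shell), subject to the usual subshell exceptions.
Valence configurations: Be⁺ [He]2s¹, O⁺ [He]2s²2p³, Cl⁺ [Ne]3s²3p⁴.
Approximate IE_2 values (kJ/mol): Be 1757, O 3388, Cl 2298.
Overall IE_2 order: Be < Cl < O.

Be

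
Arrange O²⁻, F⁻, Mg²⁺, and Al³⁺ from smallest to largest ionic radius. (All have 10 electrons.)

Al³⁺, Mg²⁺, F⁻, O²⁻

All of these have 10 electrons, so size is governed by nuclear charge alone: the more protons, the stronger the pull on the same electron cloud, and the smaller the ion.
Nuclear charges: Al³⁺ (Z=13), Mg²⁺ (Z=12), F⁻ (Z=9), O²⁻ (Z=8).
Smallest to largest: Al³⁺ < Mg²⁺ < F⁻ < O²⁻.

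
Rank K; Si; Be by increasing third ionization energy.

Consider each +2 ion: K²⁺ is already 1 electron into the core; Si²⁺ still has 2 valence electrons; Be²⁺ is the bare [He] core.
Breaking into a closed-shell core is much more expensive than removing a leftover valence electron — K and Be have the largest IE_3 here.
The numbers (kJ/mol): K 4420, Si 3232, Be 14849.
Putting it together, IE_3: Si < K < Be.

Si, K, Be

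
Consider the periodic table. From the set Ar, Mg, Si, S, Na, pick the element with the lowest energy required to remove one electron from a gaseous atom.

Na

Na is in period 3, group 1; Mg is in period 3, group 2; Si is in period 3, group 14; S is in period 3, group 16; Ar is in period 3, group 18.
IE₁ increases left→right with effective nuclear charge and decreases top→bottom as the valence shell moves farther out.
All lie in period 3, so first ionization energy increases left to right.
The lowest energy required to remove one electron from a gaseous atom among these belongs to Na.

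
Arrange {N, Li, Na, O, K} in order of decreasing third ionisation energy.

Li > Na > O > N > K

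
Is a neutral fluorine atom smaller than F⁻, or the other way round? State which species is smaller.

F

Forming F⁻ adds 1 electron to F. More electron–electron repulsion in the same shell, with unchanged nuclear charge, lets the cloud expand.
An anion is larger than its parent atom: F⁻ > F.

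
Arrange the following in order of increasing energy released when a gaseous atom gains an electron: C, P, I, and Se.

C is in period 2, group 14; P is in period 3, group 15; Se is in period 4, group 16; I is in period 5, group 17.
EA tends to increase across a period and decrease down a group, though the pattern is less regular than for IE or radius.
These sit on a diagonal, where the across-period and down-group effects partly cancel.
C > P: period and group pull opposite ways; the down-group shift dominates (122 vs 72 kJ/mol).
Se > C: the two effects oppose for this pair; the across-period effect wins (195 vs 122 kJ/mol).
I > Se: the two effects oppose for this pair; the across-period effect wins (295 vs 195 kJ/mol).
For reference (kJ/mol): C 122, P 72, Se 195, I 295.
So from lowest to highest: P < C < Se < I.

P < C < Se < I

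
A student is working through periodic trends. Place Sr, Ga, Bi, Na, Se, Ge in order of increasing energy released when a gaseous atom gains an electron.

Na is in period 3, group 1; Ga is in period 4, group 13; Ge is in period 4, group 14; Se is in period 4, group 16; Sr is in period 5, group 2; Bi is in period 6, group 15.
Adding an electron releases more energy for atoms nearer the top right (short of the noble gases).
Here both period and group differ, so the two effects have to be weighed against each other.
Ga > Sr: relative to Sr, both the across-period and down-group shifts push Ga's electron affinity up.
Na > Ga: the two effects oppose for this pair; the down-group effect wins (53 vs 29 kJ/mol).
Bi > Na: the two effects oppose for this pair; the across-period effect wins (91 vs 53 kJ/mol).
Ge > Bi: period and group pull opposite ways; the down-group shift dominates (119 vs 91 kJ/mol).
Se > Ge: Se lies to the right of Ge in period 4, so the across-period effect alone puts Se higher.
Approximate values (kJ/mol): Na 53, Ga 29, Ge 119, Se 195, Sr 5, Bi 91.
So from lowest to highest: Sr < Ga < Na < Bi < Ge < Se.

Sr < Ga < Na < Bi < Ge < Se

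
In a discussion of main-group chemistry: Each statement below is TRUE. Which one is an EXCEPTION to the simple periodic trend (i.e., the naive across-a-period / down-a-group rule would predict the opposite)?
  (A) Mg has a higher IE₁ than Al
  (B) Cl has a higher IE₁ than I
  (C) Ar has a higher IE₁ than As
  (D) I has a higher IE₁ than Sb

(A)

The general trend: IE₁ increases across a period and decreases down a group.
(A) Mg (period 3, group 2) vs Al (period 3, group 13): the stated order contradicts the simple trend.
(B) Cl (period 3, group 17) vs I (period 5, group 17): the stated order agrees with the simple trend.
(C) Ar (period 3, group 18) vs As (period 4, group 15): the stated order agrees with the simple trend.
(D) I (period 5, group 17) vs Sb (period 5, group 15): the stated order agrees with the simple trend.
The exception is (A): Al's single 3p electron is easier to remove than one from Mg's filled 3s².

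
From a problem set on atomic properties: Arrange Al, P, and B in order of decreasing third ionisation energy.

B, P, Al

The third ionization energy removes an electron from the +2 ion. For each element: Al²⁺ still has 1 valence electron; P²⁺ still has 3 valence electrons; B²⁺ still has 1 valence electron.
All are still removing valence electrons, so compare the +2 ions as you would atoms: IE_3 generally rises across a period (higher Z_eff) and falls down a group (larger shell), subject to the usual subshell exceptions.
Valence configurations: Al²⁺ [Ne]3s¹, P²⁺ [Ne]3s²3p¹, B²⁺ [He]2s¹.
Tabulated IE_3 (kJ/mol): Al 2745, P 2914, B 3660.
Putting it together, IE_3: Al < P < B.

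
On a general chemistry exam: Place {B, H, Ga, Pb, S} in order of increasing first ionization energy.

Ga < Pb < B < S < H

H is in period 1, group 1; B is in period 2, group 13; S is in period 3, group 16; Ga is in period 4, group 13; Pb is in period 6, group 14.
IE₁ increases left→right with effective nuclear charge and decreases top→bottom as the valence shell moves farther out.
Here both period and group differ, so the two effects have to be weighed against each other.
Pb > Ga: the two effects oppose for this pair; the across-period effect wins (716 vs 579 kJ/mol).
B > Pb: period and group pull opposite ways; the down-group shift dominates (801 vs 716 kJ/mol).
S > B: the two effects oppose for this pair; the across-period effect wins (1000 vs 801 kJ/mol).
H > S: period and group pull opposite ways; the down-group shift dominates (1312 vs 1000 kJ/mol).
Approximate values (kJ/mol): H 1312, B 801, S 1000, Ga 579, Pb 716.
So from lowest to highest: Ga < Pb < B < S < H.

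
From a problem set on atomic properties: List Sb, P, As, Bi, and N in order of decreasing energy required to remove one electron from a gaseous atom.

First ionization energy rises across a period (greater Z_eff holds electrons more tightly) and falls down a group (valence electrons are farther from the nucleus).
All are in group 15, so first ionization energy increases up the group.
So from highest to lowest: N > P > As > Sb > Bi.

N > P > As > Sb > Bi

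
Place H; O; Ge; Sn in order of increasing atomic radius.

H < O < Ge < Sn

Atomic radius shrinks across a period as nuclear charge pulls the same shell inward, and grows down a group as new shells are added.
Neither a single period nor a single group — weigh both effects.
O > H: period and group pull opposite ways; the down-group shift dominates (63 vs 32 pm).
Ge > O: both effects reinforce here, so Ge is clearly the larger of the two.
Sn > Ge: Sn sits below Ge in group 14, so the down-group effect alone puts Sn larger.
Approximate values (pm): H 32, O 63, Ge 121, Sn 140.
So from smallest to largest: H < O < Ge < Sn.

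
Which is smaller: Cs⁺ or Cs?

Forming Cs⁺ removes 1 electron from Cs. Fewer electrons for the same nuclear charge means less shielding and a higher Z_eff on the remaining electrons, and for main-group metals the entire outer shell is lost.
A cation is smaller than its parent atom: Cs⁺ < Cs.

Cs⁺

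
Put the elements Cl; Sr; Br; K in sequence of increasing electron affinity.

Sr < K < Br < Cl

Cl is in period 3, group 17; K is in period 4, group 1; Br is in period 4, group 17; Sr is in period 5, group 2.
Adding an electron releases more energy for atoms nearer the top right (short of the noble gases).
These span different periods and groups, so the two trends combine.
K > Sr: the two effects oppose for this pair; the down-group effect wins (48 vs 5 kJ/mol).
Br > K: both are in period 4; the period trend gives Br the larger value.
Cl > Br: they share group 17; the group trend gives Cl the larger value.
Tabulated electron affinity (kJ/mol): Cl 349, K 48, Br 325, Sr 5.
So from lowest to highest: Sr < K < Br < Cl.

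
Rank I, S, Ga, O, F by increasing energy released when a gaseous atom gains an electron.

Ga < O < S < I < F

O is in period 2, group 16; F is in period 2, group 17; S is in period 3, group 16; Ga is in period 4, group 13; I is in period 5, group 17.
Atoms with high Z_eff and room in the valence shell (especially the halogens) have the most exothermic electron affinities.
Neither a single period nor a single group — weigh both effects.
O > Ga: both effects reinforce here, so O is clearly the higher of the two.
S > O: this pair runs against the simple trend — see the exception note.
I > S: period and group pull opposite ways; the across-period shift dominates (295 vs 200 kJ/mol).
F > I: they share group 17; the group trend gives F the larger value.
Note the exception: S has a higher electron affinity than O, contrary to the simple trend — the compact 2p subshell of O repels the added electron more than S's larger 3p does.
For reference (kJ/mol): O 141, F 328, S 200, Ga 29, I 295.
So from lowest to highest: Ga < O < S < I < F.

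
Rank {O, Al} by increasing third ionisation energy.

Consider each +2 ion: O²⁺ still has 4 valence electrons; Al²⁺ still has 1 valence electron.
All are still removing valence electrons, so compare the +2 ions as you would atoms: IE_3 generally rises across a period (higher Z_eff) and falls down a group (larger shell), subject to the usual subshell exceptions.
Valence configurations: O²⁺ [He]2s²2p², Al²⁺ [Ne]3s¹.
Tabulated IE_3 (kJ/mol): O 5300, Al 2745.
Hence IE_3: Al < O.

Al, O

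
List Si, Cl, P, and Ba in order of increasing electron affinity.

Si is in period 3, group 14; P is in period 3, group 15; Cl is in period 3, group 17; Ba is in period 6, group 2.
Adding an electron releases more energy for atoms nearer the top right (short of the noble gases).
Neither a single period nor a single group — weigh both effects.
P > Ba: relative to Ba, both the across-period and down-group shifts push P's electron affinity up.
Si > P: this pair runs against the simple trend — see the exception note.
Cl > Si: Cl lies to the right of Si in period 3, so the across-period effect alone puts Cl higher.
Note the exception: Si has a higher electron affinity than P, contrary to the simple trend — adding an electron to P's half-filled 3p³ is unfavourable, so Si (3p²) has the more exothermic EA.
Tabulated electron affinity (kJ/mol): Si 134, P 72, Cl 349, Ba 14.
So from lowest to highest: Ba < P < Si < Cl.

Ba, P, Si, Cl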